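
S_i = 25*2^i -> [25, 50, 100, 200, 400]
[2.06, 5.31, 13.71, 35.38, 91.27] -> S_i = 2.06*2.58^i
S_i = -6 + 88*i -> [-6, 82, 170, 258, 346]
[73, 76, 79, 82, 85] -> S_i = 73 + 3*i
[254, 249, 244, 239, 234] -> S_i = 254 + -5*i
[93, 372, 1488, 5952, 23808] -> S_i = 93*4^i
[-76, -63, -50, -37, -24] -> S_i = -76 + 13*i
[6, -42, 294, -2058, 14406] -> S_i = 6*-7^i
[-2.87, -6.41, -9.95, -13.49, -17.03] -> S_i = -2.87 + -3.54*i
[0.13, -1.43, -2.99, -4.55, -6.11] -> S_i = 0.13 + -1.56*i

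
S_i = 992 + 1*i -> [992, 993, 994, 995, 996]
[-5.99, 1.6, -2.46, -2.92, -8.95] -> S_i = Random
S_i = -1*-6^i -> [-1, 6, -36, 216, -1296]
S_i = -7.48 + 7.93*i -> [-7.48, 0.45, 8.38, 16.31, 24.24]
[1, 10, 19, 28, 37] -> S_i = 1 + 9*i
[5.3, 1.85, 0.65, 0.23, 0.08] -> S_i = 5.30*0.35^i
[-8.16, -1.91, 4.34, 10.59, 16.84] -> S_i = -8.16 + 6.25*i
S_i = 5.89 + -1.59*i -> [5.89, 4.3, 2.71, 1.12, -0.47]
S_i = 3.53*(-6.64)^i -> [3.53, -23.44, 155.64, -1033.42, 6861.94]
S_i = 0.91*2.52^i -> [0.91, 2.29, 5.78, 14.56, 36.7]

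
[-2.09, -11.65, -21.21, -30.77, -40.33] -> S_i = -2.09 + -9.56*i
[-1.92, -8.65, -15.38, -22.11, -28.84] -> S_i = -1.92 + -6.73*i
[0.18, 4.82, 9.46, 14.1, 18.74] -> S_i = 0.18 + 4.64*i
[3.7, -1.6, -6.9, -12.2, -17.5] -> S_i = 3.70 + -5.30*i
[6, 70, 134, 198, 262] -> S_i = 6 + 64*i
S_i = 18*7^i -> [18, 126, 882, 6174, 43218]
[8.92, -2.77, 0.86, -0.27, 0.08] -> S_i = 8.92*(-0.31)^i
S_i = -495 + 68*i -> [-495, -427, -359, -291, -223]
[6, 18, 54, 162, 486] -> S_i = 6*3^i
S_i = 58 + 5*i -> [58, 63, 68, 73, 78]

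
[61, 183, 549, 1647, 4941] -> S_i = 61*3^i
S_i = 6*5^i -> [6, 30, 150, 750, 3750]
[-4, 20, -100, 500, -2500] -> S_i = -4*-5^i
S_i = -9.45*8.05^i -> [-9.45, -76.07, -612.38, -4929.69, -39683.99]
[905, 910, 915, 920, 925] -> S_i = 905 + 5*i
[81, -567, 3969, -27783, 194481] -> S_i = 81*-7^i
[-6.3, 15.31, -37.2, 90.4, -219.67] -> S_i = -6.30*(-2.43)^i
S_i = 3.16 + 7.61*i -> [3.16, 10.77, 18.38, 25.99, 33.6]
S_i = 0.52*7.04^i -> [0.52, 3.66, 25.77, 181.44, 1277.3]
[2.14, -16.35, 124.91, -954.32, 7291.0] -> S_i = 2.14*(-7.64)^i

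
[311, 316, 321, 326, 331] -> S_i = 311 + 5*i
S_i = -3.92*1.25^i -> [-3.92, -4.9, -6.12, -7.66, -9.57]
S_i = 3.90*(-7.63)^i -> [3.9, -29.76, 227.05, -1732.36, 13217.91]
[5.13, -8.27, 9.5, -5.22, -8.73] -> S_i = Random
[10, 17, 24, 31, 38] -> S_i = 10 + 7*i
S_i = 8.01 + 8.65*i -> [8.01, 16.66, 25.31, 33.96, 42.61]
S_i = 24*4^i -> [24, 96, 384, 1536, 6144]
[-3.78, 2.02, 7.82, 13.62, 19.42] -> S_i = -3.78 + 5.80*i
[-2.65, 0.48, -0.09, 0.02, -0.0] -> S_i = -2.65*(-0.18)^i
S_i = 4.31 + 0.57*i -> [4.31, 4.88, 5.45, 6.02, 6.59]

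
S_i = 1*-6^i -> [1, -6, 36, -216, 1296]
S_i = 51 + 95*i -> [51, 146, 241, 336, 431]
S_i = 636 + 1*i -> [636, 637, 638, 639, 640]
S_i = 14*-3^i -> [14, -42, 126, -378, 1134]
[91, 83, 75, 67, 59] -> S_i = 91 + -8*i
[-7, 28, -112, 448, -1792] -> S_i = -7*-4^i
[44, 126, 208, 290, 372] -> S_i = 44 + 82*i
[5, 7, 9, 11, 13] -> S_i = 5 + 2*i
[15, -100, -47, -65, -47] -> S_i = Random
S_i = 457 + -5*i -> [457, 452, 447, 442, 437]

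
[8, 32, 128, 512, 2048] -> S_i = 8*4^i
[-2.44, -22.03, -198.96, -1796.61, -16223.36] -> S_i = -2.44*9.03^i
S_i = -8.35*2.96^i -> [-8.35, -24.72, -73.16, -216.55, -640.99]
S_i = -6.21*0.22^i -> [-6.21, -1.37, -0.3, -0.07, -0.01]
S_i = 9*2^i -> [9, 18, 36, 72, 144]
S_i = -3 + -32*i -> [-3, -35, -67, -99, -131]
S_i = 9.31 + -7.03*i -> [9.31, 2.28, -4.75, -11.78, -18.81]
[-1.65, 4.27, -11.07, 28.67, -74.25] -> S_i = -1.65*(-2.59)^i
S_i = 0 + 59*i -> [0, 59, 118, 177, 236]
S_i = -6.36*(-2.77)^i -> [-6.36, 17.62, -48.8, 135.18, -374.43]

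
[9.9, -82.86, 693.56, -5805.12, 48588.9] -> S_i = 9.90*(-8.37)^i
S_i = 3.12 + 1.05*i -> [3.12, 4.17, 5.22, 6.27, 7.32]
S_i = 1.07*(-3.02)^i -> [1.07, -3.23, 9.76, -29.47, 89.0]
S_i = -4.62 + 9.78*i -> [-4.62, 5.16, 14.94, 24.72, 34.5]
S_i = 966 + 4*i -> [966, 970, 974, 978, 982]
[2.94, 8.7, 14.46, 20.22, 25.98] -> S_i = 2.94 + 5.76*i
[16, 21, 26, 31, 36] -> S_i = 16 + 5*i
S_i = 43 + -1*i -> [43, 42, 41, 40, 39]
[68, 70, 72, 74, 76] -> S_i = 68 + 2*i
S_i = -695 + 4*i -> [-695, -691, -687, -683, -679]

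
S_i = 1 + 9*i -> [1, 10, 19, 28, 37]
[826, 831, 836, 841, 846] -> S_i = 826 + 5*i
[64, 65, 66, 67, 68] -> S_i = 64 + 1*i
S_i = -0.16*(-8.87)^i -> [-0.16, 1.42, -12.59, 111.66, -990.41]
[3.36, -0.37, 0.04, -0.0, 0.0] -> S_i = 3.36*(-0.11)^i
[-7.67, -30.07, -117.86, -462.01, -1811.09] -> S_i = -7.67*3.92^i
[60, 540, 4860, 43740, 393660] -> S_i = 60*9^i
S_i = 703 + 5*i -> [703, 708, 713, 718, 723]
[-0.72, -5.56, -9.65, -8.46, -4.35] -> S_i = Random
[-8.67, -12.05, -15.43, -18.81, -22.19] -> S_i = -8.67 + -3.38*i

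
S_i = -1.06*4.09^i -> [-1.06, -4.34, -17.73, -72.52, -296.62]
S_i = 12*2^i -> [12, 24, 48, 96, 192]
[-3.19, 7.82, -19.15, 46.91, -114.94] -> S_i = -3.19*(-2.45)^i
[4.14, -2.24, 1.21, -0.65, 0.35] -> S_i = 4.14*(-0.54)^i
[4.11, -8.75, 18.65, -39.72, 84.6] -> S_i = 4.11*(-2.13)^i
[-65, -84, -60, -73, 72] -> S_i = Random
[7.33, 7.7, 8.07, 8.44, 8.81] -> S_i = 7.33 + 0.37*i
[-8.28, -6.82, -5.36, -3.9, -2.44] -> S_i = -8.28 + 1.46*i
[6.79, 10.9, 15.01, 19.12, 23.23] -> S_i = 6.79 + 4.11*i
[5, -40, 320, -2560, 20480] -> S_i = 5*-8^i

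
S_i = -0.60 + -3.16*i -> [-0.6, -3.76, -6.92, -10.08, -13.24]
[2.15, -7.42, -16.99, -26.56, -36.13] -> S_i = 2.15 + -9.57*i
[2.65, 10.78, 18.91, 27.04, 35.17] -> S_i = 2.65 + 8.13*i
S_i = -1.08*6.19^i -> [-1.08, -6.69, -41.38, -256.15, -1585.57]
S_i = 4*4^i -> [4, 16, 64, 256, 1024]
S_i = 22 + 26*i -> [22, 48, 74, 100, 126]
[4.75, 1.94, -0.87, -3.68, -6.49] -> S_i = 4.75 + -2.81*i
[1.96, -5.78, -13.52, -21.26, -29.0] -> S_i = 1.96 + -7.74*i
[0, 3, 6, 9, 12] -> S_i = 0 + 3*i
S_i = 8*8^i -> [8, 64, 512, 4096, 32768]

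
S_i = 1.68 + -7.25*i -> [1.68, -5.57, -12.82, -20.07, -27.32]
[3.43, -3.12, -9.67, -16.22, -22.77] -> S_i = 3.43 + -6.55*i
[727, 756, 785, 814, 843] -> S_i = 727 + 29*i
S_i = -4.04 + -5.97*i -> [-4.04, -10.01, -15.98, -21.95, -27.92]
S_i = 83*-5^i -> [83, -415, 2075, -10375, 51875]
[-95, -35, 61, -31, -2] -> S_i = Random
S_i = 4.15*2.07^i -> [4.15, 8.59, 17.78, 36.81, 76.2]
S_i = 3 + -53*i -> [3, -50, -103, -156, -209]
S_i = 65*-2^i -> [65, -130, 260, -520, 1040]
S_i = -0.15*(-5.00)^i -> [-0.15, 0.75, -3.75, 18.75, -93.75]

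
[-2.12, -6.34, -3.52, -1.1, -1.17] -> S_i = Random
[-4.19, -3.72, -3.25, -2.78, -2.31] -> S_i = -4.19 + 0.47*i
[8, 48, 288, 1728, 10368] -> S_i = 8*6^i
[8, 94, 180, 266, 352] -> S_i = 8 + 86*i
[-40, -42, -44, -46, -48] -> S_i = -40 + -2*i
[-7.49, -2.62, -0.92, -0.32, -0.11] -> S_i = -7.49*0.35^i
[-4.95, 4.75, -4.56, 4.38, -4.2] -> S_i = -4.95*(-0.96)^i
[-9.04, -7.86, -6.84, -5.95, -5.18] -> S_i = -9.04*0.87^i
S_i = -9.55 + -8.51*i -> [-9.55, -18.06, -26.57, -35.08, -43.59]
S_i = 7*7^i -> [7, 49, 343, 2401, 16807]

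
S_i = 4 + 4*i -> [4, 8, 12, 16, 20]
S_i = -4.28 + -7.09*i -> [-4.28, -11.37, -18.46, -25.55, -32.64]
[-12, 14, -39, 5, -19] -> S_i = Random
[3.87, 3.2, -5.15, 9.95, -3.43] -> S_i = Random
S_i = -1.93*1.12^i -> [-1.93, -2.16, -2.42, -2.71, -3.04]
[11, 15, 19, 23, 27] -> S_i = 11 + 4*i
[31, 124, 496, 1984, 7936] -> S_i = 31*4^i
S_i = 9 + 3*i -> [9, 12, 15, 18, 21]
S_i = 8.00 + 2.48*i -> [8.0, 10.48, 12.96, 15.44, 17.92]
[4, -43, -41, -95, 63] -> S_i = Random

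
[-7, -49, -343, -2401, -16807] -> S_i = -7*7^i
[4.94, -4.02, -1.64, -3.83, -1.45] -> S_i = Random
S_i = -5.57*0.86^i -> [-5.57, -4.79, -4.12, -3.54, -3.05]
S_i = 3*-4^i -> [3, -12, 48, -192, 768]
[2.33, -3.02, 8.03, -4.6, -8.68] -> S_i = Random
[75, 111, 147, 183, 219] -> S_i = 75 + 36*i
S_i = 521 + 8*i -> [521, 529, 537, 545, 553]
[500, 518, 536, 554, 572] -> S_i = 500 + 18*i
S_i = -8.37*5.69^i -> [-8.37, -47.63, -270.99, -1541.92, -8773.53]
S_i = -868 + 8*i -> [-868, -860, -852, -844, -836]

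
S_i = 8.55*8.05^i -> [8.55, 68.83, 554.06, 4460.19, 35904.56]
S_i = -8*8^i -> [-8, -64, -512, -4096, -32768]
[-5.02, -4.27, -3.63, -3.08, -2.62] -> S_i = -5.02*0.85^i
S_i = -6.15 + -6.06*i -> [-6.15, -12.21, -18.27, -24.33, -30.39]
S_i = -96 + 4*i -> [-96, -92, -88, -84, -80]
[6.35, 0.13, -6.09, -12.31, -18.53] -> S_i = 6.35 + -6.22*i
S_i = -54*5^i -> [-54, -270, -1350, -6750, -33750]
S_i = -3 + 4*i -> [-3, 1, 5, 9, 13]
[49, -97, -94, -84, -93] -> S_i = Random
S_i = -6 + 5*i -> [-6, -1, 4, 9, 14]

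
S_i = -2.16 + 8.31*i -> [-2.16, 6.15, 14.46, 22.77, 31.08]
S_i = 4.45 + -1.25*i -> [4.45, 3.2, 1.95, 0.7, -0.55]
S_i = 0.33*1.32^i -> [0.33, 0.44, 0.57, 0.76, 1.0]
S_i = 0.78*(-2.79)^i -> [0.78, -2.18, 6.07, -16.94, 47.26]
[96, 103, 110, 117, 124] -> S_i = 96 + 7*i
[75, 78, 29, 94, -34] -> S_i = Random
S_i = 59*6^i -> [59, 354, 2124, 12744, 76464]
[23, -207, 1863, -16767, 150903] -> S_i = 23*-9^i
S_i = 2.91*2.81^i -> [2.91, 8.18, 22.98, 64.57, 181.43]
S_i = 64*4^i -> [64, 256, 1024, 4096, 16384]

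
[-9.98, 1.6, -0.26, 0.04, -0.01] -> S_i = -9.98*(-0.16)^i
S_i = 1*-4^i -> [1, -4, 16, -64, 256]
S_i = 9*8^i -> [9, 72, 576, 4608, 36864]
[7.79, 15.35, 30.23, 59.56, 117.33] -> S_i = 7.79*1.97^i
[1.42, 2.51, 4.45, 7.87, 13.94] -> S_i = 1.42*1.77^i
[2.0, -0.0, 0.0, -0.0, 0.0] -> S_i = 2.00*-0.00^i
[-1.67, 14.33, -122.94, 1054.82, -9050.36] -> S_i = -1.67*(-8.58)^i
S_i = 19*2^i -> [19, 38, 76, 152, 304]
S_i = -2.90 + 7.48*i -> [-2.9, 4.58, 12.06, 19.54, 27.02]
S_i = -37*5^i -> [-37, -185, -925, -4625, -23125]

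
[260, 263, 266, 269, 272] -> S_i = 260 + 3*i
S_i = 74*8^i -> [74, 592, 4736, 37888, 303104]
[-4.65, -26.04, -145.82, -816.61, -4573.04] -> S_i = -4.65*5.60^i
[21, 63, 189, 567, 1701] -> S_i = 21*3^i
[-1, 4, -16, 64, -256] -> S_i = -1*-4^i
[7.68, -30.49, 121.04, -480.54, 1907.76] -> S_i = 7.68*(-3.97)^i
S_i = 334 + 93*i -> [334, 427, 520, 613, 706]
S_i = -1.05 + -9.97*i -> [-1.05, -11.02, -20.99, -30.96, -40.93]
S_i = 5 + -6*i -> [5, -1, -7, -13, -19]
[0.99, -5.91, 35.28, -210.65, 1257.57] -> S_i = 0.99*(-5.97)^i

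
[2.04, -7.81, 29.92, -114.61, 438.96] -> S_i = 2.04*(-3.83)^i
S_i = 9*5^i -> [9, 45, 225, 1125, 5625]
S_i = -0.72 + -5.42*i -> [-0.72, -6.14, -11.56, -16.98, -22.4]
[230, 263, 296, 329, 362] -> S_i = 230 + 33*i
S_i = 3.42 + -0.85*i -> [3.42, 2.57, 1.72, 0.87, 0.02]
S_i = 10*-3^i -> [10, -30, 90, -270, 810]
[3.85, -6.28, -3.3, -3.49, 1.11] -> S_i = Random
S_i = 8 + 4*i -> [8, 12, 16, 20, 24]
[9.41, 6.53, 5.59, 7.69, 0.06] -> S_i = Random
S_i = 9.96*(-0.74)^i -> [9.96, -7.37, 5.45, -4.04, 2.99]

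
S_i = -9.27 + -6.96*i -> [-9.27, -16.23, -23.19, -30.15, -37.11]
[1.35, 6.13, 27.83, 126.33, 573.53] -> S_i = 1.35*4.54^i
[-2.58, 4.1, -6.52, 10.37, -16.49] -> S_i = -2.58*(-1.59)^i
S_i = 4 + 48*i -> [4, 52, 100, 148, 196]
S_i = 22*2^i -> [22, 44, 88, 176, 352]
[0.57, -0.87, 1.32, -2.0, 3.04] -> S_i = 0.57*(-1.52)^i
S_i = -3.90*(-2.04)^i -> [-3.9, 7.96, -16.23, 33.11, -67.54]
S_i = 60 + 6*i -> [60, 66, 72, 78, 84]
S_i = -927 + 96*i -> [-927, -831, -735, -639, -543]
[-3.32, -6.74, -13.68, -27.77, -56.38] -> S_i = -3.32*2.03^i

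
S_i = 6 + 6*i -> [6, 12, 18, 24, 30]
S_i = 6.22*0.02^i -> [6.22, 0.12, 0.0, 0.0, 0.0]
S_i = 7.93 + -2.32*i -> [7.93, 5.61, 3.29, 0.97, -1.35]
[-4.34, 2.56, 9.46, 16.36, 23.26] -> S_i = -4.34 + 6.90*i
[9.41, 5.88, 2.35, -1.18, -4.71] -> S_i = 9.41 + -3.53*i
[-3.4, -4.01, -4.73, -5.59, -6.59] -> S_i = -3.40*1.18^i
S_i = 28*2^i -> [28, 56, 112, 224, 448]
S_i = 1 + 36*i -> [1, 37, 73, 109, 145]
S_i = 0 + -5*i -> [0, -5, -10, -15, -20]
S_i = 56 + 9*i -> [56, 65, 74, 83, 92]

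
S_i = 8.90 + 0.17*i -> [8.9, 9.07, 9.24, 9.41, 9.58]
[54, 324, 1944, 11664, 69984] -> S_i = 54*6^i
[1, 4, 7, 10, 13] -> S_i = 1 + 3*i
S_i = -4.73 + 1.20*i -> [-4.73, -3.53, -2.33, -1.13, 0.07]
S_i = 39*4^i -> [39, 156, 624, 2496, 9984]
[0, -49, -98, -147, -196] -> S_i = 0 + -49*i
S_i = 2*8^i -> [2, 16, 128, 1024, 8192]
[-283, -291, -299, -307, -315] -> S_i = -283 + -8*i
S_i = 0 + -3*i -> [0, -3, -6, -9, -12]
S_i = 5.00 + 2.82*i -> [5.0, 7.82, 10.64, 13.46, 16.28]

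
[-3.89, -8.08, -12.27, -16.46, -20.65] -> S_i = -3.89 + -4.19*i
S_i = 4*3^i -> [4, 12, 36, 108, 324]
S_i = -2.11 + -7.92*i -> [-2.11, -10.03, -17.95, -25.87, -33.79]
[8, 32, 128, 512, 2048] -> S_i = 8*4^i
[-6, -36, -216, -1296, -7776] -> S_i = -6*6^i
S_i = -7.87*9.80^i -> [-7.87, -77.13, -755.83, -7407.18, -72590.37]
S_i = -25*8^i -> [-25, -200, -1600, -12800, -102400]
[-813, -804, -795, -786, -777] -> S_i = -813 + 9*i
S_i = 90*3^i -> [90, 270, 810, 2430, 7290]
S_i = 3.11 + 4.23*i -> [3.11, 7.34, 11.57, 15.8, 20.03]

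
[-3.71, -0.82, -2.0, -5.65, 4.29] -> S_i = Random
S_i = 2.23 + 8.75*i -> [2.23, 10.98, 19.73, 28.48, 37.23]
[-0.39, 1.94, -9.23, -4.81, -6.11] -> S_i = Random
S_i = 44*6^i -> [44, 264, 1584, 9504, 57024]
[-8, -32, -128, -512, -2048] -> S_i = -8*4^i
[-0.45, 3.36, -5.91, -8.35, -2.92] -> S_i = Random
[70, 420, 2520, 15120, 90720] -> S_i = 70*6^i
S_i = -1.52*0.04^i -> [-1.52, -0.06, -0.0, -0.0, -0.0]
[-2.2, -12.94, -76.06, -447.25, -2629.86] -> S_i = -2.20*5.88^i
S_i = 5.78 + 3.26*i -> [5.78, 9.04, 12.3, 15.56, 18.82]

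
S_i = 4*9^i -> [4, 36, 324, 2916, 26244]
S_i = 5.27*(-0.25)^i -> [5.27, -1.32, 0.33, -0.08, 0.02]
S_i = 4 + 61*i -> [4, 65, 126, 187, 248]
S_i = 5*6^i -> [5, 30, 180, 1080, 6480]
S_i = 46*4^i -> [46, 184, 736, 2944, 11776]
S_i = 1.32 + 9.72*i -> [1.32, 11.04, 20.76, 30.48, 40.2]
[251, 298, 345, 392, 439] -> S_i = 251 + 47*i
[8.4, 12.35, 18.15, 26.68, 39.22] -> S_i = 8.40*1.47^i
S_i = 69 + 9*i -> [69, 78, 87, 96, 105]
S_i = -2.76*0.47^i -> [-2.76, -1.3, -0.61, -0.29, -0.13]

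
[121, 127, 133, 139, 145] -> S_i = 121 + 6*i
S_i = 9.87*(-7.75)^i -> [9.87, -76.49, 592.82, -4594.33, 35606.06]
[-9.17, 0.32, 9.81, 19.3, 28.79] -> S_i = -9.17 + 9.49*i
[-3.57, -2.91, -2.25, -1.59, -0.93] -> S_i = -3.57 + 0.66*i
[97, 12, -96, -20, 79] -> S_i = Random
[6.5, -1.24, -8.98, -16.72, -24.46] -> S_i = 6.50 + -7.74*i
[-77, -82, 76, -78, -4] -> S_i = Random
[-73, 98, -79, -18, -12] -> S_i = Random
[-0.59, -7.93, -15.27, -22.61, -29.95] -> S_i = -0.59 + -7.34*i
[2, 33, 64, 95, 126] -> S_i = 2 + 31*i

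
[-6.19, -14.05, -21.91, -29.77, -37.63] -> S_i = -6.19 + -7.86*i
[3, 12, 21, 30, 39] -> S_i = 3 + 9*i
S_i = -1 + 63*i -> [-1, 62, 125, 188, 251]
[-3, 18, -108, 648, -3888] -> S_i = -3*-6^i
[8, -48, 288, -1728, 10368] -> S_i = 8*-6^i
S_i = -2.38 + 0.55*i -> [-2.38, -1.83, -1.28, -0.73, -0.18]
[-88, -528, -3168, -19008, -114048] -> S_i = -88*6^i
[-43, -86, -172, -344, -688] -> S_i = -43*2^i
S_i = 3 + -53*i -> [3, -50, -103, -156, -209]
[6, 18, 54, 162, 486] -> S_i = 6*3^i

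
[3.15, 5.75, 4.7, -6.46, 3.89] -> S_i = Random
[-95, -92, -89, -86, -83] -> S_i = -95 + 3*i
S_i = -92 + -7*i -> [-92, -99, -106, -113, -120]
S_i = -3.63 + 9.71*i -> [-3.63, 6.08, 15.79, 25.5, 35.21]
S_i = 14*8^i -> [14, 112, 896, 7168, 57344]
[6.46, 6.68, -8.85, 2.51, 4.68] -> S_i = Random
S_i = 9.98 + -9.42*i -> [9.98, 0.56, -8.86, -18.28, -27.7]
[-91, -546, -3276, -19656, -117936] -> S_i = -91*6^i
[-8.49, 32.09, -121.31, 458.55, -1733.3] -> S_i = -8.49*(-3.78)^i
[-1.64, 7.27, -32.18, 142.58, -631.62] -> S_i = -1.64*(-4.43)^i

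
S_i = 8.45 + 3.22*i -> [8.45, 11.67, 14.89, 18.11, 21.33]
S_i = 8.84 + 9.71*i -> [8.84, 18.55, 28.26, 37.97, 47.68]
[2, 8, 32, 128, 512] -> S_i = 2*4^i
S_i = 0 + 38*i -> [0, 38, 76, 114, 152]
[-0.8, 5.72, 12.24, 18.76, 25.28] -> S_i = -0.80 + 6.52*i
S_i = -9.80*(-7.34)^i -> [-9.8, 71.93, -527.98, 3875.38, -28445.29]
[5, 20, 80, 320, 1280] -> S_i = 5*4^i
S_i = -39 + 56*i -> [-39, 17, 73, 129, 185]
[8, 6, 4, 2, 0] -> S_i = 8 + -2*i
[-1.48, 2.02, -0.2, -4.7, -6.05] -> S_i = Random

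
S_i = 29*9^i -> [29, 261, 2349, 21141, 190269]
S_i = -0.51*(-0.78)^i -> [-0.51, 0.4, -0.31, 0.24, -0.19]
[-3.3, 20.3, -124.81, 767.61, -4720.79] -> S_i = -3.30*(-6.15)^i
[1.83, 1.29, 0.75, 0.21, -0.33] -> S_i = 1.83 + -0.54*i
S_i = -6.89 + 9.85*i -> [-6.89, 2.96, 12.81, 22.66, 32.51]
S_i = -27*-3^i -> [-27, 81, -243, 729, -2187]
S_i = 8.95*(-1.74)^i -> [8.95, -15.57, 27.1, -47.15, 82.04]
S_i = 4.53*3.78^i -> [4.53, 17.12, 64.73, 244.67, 924.84]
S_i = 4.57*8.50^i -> [4.57, 38.84, 330.18, 2806.55, 23855.69]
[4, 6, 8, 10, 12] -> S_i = 4 + 2*i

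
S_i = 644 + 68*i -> [644, 712, 780, 848, 916]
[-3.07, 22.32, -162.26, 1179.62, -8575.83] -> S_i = -3.07*(-7.27)^i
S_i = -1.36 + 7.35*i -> [-1.36, 5.99, 13.34, 20.69, 28.04]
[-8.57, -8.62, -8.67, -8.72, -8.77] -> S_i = -8.57 + -0.05*i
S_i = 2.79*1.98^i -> [2.79, 5.52, 10.94, 21.66, 42.88]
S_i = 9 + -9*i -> [9, 0, -9, -18, -27]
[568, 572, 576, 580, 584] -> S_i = 568 + 4*i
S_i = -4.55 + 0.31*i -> [-4.55, -4.24, -3.93, -3.62, -3.31]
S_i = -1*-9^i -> [-1, 9, -81, 729, -6561]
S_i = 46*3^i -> [46, 138, 414, 1242, 3726]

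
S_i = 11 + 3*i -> [11, 14, 17, 20, 23]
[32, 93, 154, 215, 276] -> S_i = 32 + 61*i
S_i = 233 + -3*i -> [233, 230, 227, 224, 221]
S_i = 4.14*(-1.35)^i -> [4.14, -5.59, 7.55, -10.19, 13.75]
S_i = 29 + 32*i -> [29, 61, 93, 125, 157]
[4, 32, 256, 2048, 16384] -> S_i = 4*8^i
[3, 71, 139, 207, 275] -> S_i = 3 + 68*i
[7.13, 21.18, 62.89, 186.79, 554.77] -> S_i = 7.13*2.97^i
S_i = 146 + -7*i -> [146, 139, 132, 125, 118]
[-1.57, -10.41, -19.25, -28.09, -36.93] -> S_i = -1.57 + -8.84*i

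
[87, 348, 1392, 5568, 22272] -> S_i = 87*4^i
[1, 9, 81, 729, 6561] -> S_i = 1*9^i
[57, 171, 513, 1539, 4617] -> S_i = 57*3^i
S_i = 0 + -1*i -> [0, -1, -2, -3, -4]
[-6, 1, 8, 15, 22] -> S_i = -6 + 7*i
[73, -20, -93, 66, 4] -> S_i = Random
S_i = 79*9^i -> [79, 711, 6399, 57591, 518319]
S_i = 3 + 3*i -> [3, 6, 9, 12, 15]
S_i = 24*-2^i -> [24, -48, 96, -192, 384]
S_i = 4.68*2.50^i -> [4.68, 11.7, 29.25, 73.12, 182.81]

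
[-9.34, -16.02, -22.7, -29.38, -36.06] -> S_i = -9.34 + -6.68*i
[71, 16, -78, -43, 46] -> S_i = Random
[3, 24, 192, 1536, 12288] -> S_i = 3*8^i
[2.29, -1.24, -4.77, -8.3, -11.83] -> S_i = 2.29 + -3.53*i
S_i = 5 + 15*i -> [5, 20, 35, 50, 65]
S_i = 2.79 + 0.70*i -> [2.79, 3.49, 4.19, 4.89, 5.59]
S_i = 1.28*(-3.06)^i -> [1.28, -3.92, 11.99, -36.68, 112.23]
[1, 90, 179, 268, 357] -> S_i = 1 + 89*i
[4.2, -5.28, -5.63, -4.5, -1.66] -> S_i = Random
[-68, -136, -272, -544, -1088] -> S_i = -68*2^i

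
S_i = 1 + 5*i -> [1, 6, 11, 16, 21]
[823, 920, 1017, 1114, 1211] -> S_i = 823 + 97*i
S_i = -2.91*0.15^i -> [-2.91, -0.44, -0.07, -0.01, -0.0]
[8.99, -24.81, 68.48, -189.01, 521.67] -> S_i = 8.99*(-2.76)^i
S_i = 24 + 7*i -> [24, 31, 38, 45, 52]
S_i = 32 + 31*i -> [32, 63, 94, 125, 156]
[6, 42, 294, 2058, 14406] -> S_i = 6*7^i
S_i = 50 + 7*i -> [50, 57, 64, 71, 78]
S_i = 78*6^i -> [78, 468, 2808, 16848, 101088]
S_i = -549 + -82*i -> [-549, -631, -713, -795, -877]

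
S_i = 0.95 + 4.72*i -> [0.95, 5.67, 10.39, 15.11, 19.83]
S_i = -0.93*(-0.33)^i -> [-0.93, 0.31, -0.1, 0.03, -0.01]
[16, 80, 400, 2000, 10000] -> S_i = 16*5^i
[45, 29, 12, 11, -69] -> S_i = Random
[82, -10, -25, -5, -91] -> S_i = Random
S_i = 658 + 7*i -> [658, 665, 672, 679, 686]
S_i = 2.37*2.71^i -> [2.37, 6.42, 17.41, 47.17, 127.83]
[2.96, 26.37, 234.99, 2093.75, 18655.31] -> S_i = 2.96*8.91^i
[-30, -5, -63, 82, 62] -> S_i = Random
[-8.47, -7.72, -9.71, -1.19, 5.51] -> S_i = Random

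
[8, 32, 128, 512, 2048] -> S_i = 8*4^i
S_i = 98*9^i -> [98, 882, 7938, 71442, 642978]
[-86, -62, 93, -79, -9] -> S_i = Random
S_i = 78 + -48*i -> [78, 30, -18, -66, -114]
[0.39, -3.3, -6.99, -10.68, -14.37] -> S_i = 0.39 + -3.69*i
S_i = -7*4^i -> [-7, -28, -112, -448, -1792]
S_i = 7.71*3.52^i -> [7.71, 27.14, 95.53, 336.27, 1183.65]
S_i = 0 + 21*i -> [0, 21, 42, 63, 84]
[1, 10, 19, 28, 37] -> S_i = 1 + 9*i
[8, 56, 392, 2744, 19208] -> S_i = 8*7^i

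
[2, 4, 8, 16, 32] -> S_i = 2*2^i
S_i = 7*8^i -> [7, 56, 448, 3584, 28672]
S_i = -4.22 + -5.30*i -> [-4.22, -9.52, -14.82, -20.12, -25.42]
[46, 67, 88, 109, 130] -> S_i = 46 + 21*i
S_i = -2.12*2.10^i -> [-2.12, -4.45, -9.35, -19.63, -41.23]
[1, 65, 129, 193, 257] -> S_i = 1 + 64*i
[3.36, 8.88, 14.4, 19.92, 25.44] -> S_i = 3.36 + 5.52*i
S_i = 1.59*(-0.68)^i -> [1.59, -1.08, 0.74, -0.5, 0.34]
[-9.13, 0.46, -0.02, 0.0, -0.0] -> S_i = -9.13*(-0.05)^i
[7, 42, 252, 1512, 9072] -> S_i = 7*6^i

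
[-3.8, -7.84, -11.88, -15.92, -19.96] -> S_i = -3.80 + -4.04*i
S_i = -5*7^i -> [-5, -35, -245, -1715, -12005]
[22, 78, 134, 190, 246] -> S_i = 22 + 56*i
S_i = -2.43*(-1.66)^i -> [-2.43, 4.03, -6.7, 11.12, -18.45]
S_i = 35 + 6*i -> [35, 41, 47, 53, 59]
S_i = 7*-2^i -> [7, -14, 28, -56, 112]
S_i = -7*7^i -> [-7, -49, -343, -2401, -16807]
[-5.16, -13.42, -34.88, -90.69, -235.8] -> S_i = -5.16*2.60^i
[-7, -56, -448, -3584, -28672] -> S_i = -7*8^i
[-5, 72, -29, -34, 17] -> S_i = Random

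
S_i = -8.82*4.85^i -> [-8.82, -42.78, -207.47, -1006.22, -4880.18]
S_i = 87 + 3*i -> [87, 90, 93, 96, 99]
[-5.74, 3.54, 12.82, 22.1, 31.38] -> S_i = -5.74 + 9.28*i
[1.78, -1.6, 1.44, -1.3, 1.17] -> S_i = 1.78*(-0.90)^i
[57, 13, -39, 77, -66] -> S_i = Random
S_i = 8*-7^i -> [8, -56, 392, -2744, 19208]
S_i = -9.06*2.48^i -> [-9.06, -22.47, -55.72, -138.19, -342.72]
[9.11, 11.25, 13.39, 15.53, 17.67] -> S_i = 9.11 + 2.14*i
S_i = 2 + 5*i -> [2, 7, 12, 17, 22]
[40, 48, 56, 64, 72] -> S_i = 40 + 8*i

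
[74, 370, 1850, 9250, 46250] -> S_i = 74*5^i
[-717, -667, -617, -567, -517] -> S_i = -717 + 50*i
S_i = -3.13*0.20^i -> [-3.13, -0.63, -0.13, -0.03, -0.01]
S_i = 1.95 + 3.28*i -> [1.95, 5.23, 8.51, 11.79, 15.07]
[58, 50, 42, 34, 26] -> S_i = 58 + -8*i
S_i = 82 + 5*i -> [82, 87, 92, 97, 102]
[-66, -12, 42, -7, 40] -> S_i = Random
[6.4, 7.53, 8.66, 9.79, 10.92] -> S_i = 6.40 + 1.13*i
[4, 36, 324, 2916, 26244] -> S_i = 4*9^i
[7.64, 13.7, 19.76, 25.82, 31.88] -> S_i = 7.64 + 6.06*i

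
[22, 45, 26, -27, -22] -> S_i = Random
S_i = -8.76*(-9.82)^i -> [-8.76, 86.02, -844.75, 8295.42, -81461.06]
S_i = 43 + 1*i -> [43, 44, 45, 46, 47]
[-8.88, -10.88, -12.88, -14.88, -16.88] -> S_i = -8.88 + -2.00*i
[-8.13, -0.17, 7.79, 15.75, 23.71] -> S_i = -8.13 + 7.96*i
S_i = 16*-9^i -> [16, -144, 1296, -11664, 104976]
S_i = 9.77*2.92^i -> [9.77, 28.53, 83.3, 243.24, 710.27]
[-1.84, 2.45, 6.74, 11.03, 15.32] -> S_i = -1.84 + 4.29*i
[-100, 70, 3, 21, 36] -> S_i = Random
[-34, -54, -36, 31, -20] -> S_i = Random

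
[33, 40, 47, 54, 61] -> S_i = 33 + 7*i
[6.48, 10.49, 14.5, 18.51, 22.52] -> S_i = 6.48 + 4.01*i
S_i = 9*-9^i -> [9, -81, 729, -6561, 59049]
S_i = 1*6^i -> [1, 6, 36, 216, 1296]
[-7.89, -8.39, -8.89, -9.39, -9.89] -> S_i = -7.89 + -0.50*i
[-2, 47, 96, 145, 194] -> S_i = -2 + 49*i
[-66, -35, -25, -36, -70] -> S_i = Random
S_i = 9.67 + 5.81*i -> [9.67, 15.48, 21.29, 27.1, 32.91]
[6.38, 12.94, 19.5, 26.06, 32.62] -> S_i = 6.38 + 6.56*i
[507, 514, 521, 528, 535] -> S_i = 507 + 7*i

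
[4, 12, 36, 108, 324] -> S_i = 4*3^i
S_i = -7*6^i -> [-7, -42, -252, -1512, -9072]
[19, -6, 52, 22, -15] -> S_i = Random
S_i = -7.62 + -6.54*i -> [-7.62, -14.16, -20.7, -27.24, -33.78]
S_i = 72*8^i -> [72, 576, 4608, 36864, 294912]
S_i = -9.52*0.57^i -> [-9.52, -5.43, -3.09, -1.76, -1.0]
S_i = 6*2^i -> [6, 12, 24, 48, 96]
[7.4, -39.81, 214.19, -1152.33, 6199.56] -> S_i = 7.40*(-5.38)^i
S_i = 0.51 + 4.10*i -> [0.51, 4.61, 8.71, 12.81, 16.91]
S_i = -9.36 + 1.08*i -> [-9.36, -8.28, -7.2, -6.12, -5.04]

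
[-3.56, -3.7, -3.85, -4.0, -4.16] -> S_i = -3.56*1.04^i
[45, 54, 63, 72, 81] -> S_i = 45 + 9*i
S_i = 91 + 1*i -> [91, 92, 93, 94, 95]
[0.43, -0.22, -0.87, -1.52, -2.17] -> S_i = 0.43 + -0.65*i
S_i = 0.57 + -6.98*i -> [0.57, -6.41, -13.39, -20.37, -27.35]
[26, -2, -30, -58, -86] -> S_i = 26 + -28*i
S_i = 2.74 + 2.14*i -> [2.74, 4.88, 7.02, 9.16, 11.3]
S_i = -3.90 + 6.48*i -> [-3.9, 2.58, 9.06, 15.54, 22.02]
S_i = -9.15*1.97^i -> [-9.15, -18.03, -35.51, -69.96, -137.81]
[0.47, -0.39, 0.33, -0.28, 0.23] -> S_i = 0.47*(-0.84)^i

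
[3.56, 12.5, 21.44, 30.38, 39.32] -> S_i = 3.56 + 8.94*i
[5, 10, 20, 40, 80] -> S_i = 5*2^i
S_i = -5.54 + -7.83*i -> [-5.54, -13.37, -21.2, -29.03, -36.86]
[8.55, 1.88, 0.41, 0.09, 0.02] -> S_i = 8.55*0.22^i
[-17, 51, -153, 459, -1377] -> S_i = -17*-3^i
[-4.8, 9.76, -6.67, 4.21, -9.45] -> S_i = Random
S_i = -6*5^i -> [-6, -30, -150, -750, -3750]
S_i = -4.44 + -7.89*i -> [-4.44, -12.33, -20.22, -28.11, -36.0]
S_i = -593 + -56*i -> [-593, -649, -705, -761, -817]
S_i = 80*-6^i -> [80, -480, 2880, -17280, 103680]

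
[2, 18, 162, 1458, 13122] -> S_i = 2*9^i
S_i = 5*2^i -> [5, 10, 20, 40, 80]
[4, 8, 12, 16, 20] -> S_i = 4 + 4*i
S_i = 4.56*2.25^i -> [4.56, 10.26, 23.08, 51.94, 116.87]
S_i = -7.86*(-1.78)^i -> [-7.86, 13.99, -24.9, 44.33, -78.9]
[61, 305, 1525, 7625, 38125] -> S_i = 61*5^i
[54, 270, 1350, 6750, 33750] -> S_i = 54*5^i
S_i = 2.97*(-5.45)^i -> [2.97, -16.19, 88.22, -480.78, 2620.25]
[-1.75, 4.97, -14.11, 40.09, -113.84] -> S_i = -1.75*(-2.84)^i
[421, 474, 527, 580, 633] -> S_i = 421 + 53*i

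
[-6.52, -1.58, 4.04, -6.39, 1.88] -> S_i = Random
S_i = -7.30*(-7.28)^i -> [-7.3, 53.14, -386.89, 2816.55, -20504.46]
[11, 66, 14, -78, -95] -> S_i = Random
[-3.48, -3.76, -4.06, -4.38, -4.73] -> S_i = -3.48*1.08^i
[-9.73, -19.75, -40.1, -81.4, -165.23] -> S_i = -9.73*2.03^i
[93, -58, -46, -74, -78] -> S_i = Random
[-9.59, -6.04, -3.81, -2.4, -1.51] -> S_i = -9.59*0.63^i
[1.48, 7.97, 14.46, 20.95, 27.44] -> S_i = 1.48 + 6.49*i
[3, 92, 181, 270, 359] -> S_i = 3 + 89*i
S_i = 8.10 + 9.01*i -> [8.1, 17.11, 26.12, 35.13, 44.14]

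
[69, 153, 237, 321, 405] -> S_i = 69 + 84*i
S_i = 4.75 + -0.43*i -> [4.75, 4.32, 3.89, 3.46, 3.03]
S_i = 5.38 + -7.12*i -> [5.38, -1.74, -8.86, -15.98, -23.1]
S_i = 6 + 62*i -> [6, 68, 130, 192, 254]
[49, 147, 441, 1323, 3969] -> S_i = 49*3^i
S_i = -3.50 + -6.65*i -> [-3.5, -10.15, -16.8, -23.45, -30.1]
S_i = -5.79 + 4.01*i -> [-5.79, -1.78, 2.23, 6.24, 10.25]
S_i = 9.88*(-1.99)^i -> [9.88, -19.66, 39.13, -77.86, 154.94]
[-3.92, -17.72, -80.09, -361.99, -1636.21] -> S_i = -3.92*4.52^i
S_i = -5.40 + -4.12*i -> [-5.4, -9.52, -13.64, -17.76, -21.88]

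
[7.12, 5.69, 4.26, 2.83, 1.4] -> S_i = 7.12 + -1.43*i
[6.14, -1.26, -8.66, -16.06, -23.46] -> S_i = 6.14 + -7.40*i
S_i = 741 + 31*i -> [741, 772, 803, 834, 865]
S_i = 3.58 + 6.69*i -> [3.58, 10.27, 16.96, 23.65, 30.34]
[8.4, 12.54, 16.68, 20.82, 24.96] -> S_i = 8.40 + 4.14*i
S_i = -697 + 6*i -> [-697, -691, -685, -679, -673]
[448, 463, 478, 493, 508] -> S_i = 448 + 15*i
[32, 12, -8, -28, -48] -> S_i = 32 + -20*i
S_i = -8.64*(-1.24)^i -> [-8.64, 10.71, -13.28, 16.47, -20.43]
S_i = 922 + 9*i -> [922, 931, 940, 949, 958]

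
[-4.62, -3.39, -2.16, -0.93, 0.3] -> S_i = -4.62 + 1.23*i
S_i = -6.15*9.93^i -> [-6.15, -61.07, -606.42, -6021.75, -59796.0]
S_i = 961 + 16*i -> [961, 977, 993, 1009, 1025]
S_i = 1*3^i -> [1, 3, 9, 27, 81]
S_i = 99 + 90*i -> [99, 189, 279, 369, 459]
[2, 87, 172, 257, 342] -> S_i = 2 + 85*i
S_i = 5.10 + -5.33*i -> [5.1, -0.23, -5.56, -10.89, -16.22]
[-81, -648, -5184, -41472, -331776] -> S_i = -81*8^i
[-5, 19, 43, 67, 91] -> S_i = -5 + 24*i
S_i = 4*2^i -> [4, 8, 16, 32, 64]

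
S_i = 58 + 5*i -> [58, 63, 68, 73, 78]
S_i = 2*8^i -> [2, 16, 128, 1024, 8192]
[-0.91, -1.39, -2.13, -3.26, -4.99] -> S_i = -0.91*1.53^i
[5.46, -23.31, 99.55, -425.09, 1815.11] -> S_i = 5.46*(-4.27)^i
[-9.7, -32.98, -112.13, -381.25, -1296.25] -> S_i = -9.70*3.40^i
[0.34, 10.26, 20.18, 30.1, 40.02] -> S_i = 0.34 + 9.92*i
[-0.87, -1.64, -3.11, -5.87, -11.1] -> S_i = -0.87*1.89^i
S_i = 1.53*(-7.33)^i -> [1.53, -11.21, 82.21, -602.56, 4416.8]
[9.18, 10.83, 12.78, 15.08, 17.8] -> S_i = 9.18*1.18^i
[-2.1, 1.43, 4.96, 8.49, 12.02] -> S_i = -2.10 + 3.53*i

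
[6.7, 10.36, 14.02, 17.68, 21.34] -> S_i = 6.70 + 3.66*i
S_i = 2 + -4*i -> [2, -2, -6, -10, -14]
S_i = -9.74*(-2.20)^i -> [-9.74, 21.43, -47.14, 103.71, -228.17]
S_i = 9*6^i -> [9, 54, 324, 1944, 11664]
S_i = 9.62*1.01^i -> [9.62, 9.72, 9.81, 9.91, 10.01]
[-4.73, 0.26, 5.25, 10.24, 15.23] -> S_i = -4.73 + 4.99*i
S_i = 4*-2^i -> [4, -8, 16, -32, 64]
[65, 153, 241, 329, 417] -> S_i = 65 + 88*i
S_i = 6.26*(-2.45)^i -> [6.26, -15.34, 37.58, -92.06, 225.55]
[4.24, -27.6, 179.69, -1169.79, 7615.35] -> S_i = 4.24*(-6.51)^i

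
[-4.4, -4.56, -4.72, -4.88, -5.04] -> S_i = -4.40 + -0.16*i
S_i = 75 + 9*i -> [75, 84, 93, 102, 111]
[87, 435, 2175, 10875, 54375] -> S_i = 87*5^i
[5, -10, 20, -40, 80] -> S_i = 5*-2^i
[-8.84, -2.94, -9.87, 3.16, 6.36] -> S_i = Random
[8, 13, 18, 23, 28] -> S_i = 8 + 5*i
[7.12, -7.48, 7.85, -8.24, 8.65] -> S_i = 7.12*(-1.05)^i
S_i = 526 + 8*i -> [526, 534, 542, 550, 558]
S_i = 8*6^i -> [8, 48, 288, 1728, 10368]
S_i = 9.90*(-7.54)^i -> [9.9, -74.65, 562.83, -4243.74, 31997.83]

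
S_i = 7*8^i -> [7, 56, 448, 3584, 28672]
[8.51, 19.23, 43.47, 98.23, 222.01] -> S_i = 8.51*2.26^i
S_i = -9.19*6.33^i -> [-9.19, -58.17, -368.23, -2330.92, -14754.7]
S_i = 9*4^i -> [9, 36, 144, 576, 2304]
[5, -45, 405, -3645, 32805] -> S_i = 5*-9^i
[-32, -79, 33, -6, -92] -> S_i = Random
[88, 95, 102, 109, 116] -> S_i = 88 + 7*i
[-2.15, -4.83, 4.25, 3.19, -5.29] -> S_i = Random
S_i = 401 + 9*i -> [401, 410, 419, 428, 437]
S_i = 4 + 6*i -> [4, 10, 16, 22, 28]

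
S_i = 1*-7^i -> [1, -7, 49, -343, 2401]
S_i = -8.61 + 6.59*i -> [-8.61, -2.02, 4.57, 11.16, 17.75]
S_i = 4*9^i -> [4, 36, 324, 2916, 26244]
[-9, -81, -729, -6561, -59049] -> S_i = -9*9^i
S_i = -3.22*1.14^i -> [-3.22, -3.67, -4.18, -4.77, -5.44]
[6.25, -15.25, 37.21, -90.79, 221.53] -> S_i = 6.25*(-2.44)^i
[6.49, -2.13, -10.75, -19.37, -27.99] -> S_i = 6.49 + -8.62*i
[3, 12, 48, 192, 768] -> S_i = 3*4^i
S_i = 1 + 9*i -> [1, 10, 19, 28, 37]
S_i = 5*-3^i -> [5, -15, 45, -135, 405]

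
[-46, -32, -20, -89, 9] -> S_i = Random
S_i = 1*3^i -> [1, 3, 9, 27, 81]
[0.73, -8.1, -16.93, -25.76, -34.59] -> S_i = 0.73 + -8.83*i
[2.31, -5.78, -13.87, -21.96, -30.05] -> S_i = 2.31 + -8.09*i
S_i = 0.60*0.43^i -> [0.6, 0.26, 0.11, 0.05, 0.02]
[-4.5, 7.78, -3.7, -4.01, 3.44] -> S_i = Random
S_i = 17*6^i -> [17, 102, 612, 3672, 22032]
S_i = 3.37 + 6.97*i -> [3.37, 10.34, 17.31, 24.28, 31.25]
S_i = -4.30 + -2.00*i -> [-4.3, -6.3, -8.3, -10.3, -12.3]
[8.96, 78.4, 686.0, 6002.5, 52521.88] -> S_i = 8.96*8.75^i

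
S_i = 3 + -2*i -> [3, 1, -1, -3, -5]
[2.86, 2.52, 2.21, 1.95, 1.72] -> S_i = 2.86*0.88^i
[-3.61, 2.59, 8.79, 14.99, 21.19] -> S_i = -3.61 + 6.20*i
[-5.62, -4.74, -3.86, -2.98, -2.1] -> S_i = -5.62 + 0.88*i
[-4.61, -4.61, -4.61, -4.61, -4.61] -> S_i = -4.61*1.00^i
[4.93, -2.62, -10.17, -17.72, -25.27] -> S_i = 4.93 + -7.55*i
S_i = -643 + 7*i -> [-643, -636, -629, -622, -615]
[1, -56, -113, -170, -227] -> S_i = 1 + -57*i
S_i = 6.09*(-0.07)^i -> [6.09, -0.43, 0.03, -0.0, 0.0]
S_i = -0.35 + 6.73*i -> [-0.35, 6.38, 13.11, 19.84, 26.57]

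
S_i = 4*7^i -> [4, 28, 196, 1372, 9604]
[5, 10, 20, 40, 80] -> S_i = 5*2^i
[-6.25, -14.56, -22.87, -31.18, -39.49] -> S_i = -6.25 + -8.31*i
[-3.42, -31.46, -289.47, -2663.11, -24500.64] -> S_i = -3.42*9.20^i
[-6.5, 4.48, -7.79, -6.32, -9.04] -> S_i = Random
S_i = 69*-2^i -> [69, -138, 276, -552, 1104]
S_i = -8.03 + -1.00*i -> [-8.03, -9.03, -10.03, -11.03, -12.03]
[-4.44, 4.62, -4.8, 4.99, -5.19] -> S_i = -4.44*(-1.04)^i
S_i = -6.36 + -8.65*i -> [-6.36, -15.01, -23.66, -32.31, -40.96]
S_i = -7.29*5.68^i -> [-7.29, -41.41, -235.19, -1335.9, -7587.89]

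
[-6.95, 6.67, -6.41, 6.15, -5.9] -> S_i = -6.95*(-0.96)^i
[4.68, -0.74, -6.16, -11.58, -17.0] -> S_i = 4.68 + -5.42*i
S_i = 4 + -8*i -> [4, -4, -12, -20, -28]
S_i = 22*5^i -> [22, 110, 550, 2750, 13750]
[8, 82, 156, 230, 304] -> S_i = 8 + 74*i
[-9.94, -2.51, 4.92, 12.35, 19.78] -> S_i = -9.94 + 7.43*i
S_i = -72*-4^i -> [-72, 288, -1152, 4608, -18432]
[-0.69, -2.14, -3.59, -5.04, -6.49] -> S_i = -0.69 + -1.45*i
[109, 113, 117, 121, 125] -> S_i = 109 + 4*i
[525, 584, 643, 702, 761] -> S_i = 525 + 59*i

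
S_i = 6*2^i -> [6, 12, 24, 48, 96]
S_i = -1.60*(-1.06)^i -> [-1.6, 1.7, -1.8, 1.91, -2.02]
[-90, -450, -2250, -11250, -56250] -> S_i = -90*5^i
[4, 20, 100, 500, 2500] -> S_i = 4*5^i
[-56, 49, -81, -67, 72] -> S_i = Random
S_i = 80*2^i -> [80, 160, 320, 640, 1280]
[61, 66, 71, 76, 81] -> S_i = 61 + 5*i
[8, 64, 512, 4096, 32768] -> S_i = 8*8^i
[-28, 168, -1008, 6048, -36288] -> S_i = -28*-6^i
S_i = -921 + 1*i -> [-921, -920, -919, -918, -917]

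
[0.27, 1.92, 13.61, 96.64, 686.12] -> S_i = 0.27*7.10^i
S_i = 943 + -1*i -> [943, 942, 941, 940, 939]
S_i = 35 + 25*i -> [35, 60, 85, 110, 135]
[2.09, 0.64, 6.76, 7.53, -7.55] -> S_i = Random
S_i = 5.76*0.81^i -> [5.76, 4.67, 3.78, 3.06, 2.48]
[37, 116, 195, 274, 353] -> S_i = 37 + 79*i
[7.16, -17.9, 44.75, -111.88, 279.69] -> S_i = 7.16*(-2.50)^i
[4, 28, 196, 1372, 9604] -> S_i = 4*7^i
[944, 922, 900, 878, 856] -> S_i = 944 + -22*i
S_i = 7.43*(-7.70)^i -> [7.43, -57.21, 440.52, -3392.04, 26118.71]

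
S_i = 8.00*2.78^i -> [8.0, 22.24, 61.83, 171.88, 477.83]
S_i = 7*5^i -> [7, 35, 175, 875, 4375]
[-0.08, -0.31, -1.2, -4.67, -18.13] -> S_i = -0.08*3.88^i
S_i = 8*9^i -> [8, 72, 648, 5832, 52488]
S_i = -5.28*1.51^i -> [-5.28, -7.97, -12.04, -18.18, -27.45]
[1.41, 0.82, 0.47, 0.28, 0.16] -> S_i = 1.41*0.58^i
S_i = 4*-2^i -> [4, -8, 16, -32, 64]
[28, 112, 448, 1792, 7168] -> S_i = 28*4^i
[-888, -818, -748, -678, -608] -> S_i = -888 + 70*i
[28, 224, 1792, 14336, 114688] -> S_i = 28*8^i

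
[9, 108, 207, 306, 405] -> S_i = 9 + 99*i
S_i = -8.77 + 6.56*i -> [-8.77, -2.21, 4.35, 10.91, 17.47]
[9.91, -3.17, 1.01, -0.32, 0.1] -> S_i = 9.91*(-0.32)^i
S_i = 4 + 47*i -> [4, 51, 98, 145, 192]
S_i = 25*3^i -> [25, 75, 225, 675, 2025]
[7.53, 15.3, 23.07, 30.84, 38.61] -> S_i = 7.53 + 7.77*i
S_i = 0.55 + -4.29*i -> [0.55, -3.74, -8.03, -12.32, -16.61]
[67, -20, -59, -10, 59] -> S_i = Random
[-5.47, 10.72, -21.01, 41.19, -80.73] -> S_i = -5.47*(-1.96)^i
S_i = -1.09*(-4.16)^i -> [-1.09, 4.53, -18.86, 78.47, -326.44]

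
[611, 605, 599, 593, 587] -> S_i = 611 + -6*i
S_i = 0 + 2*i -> [0, 2, 4, 6, 8]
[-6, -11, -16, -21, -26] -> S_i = -6 + -5*i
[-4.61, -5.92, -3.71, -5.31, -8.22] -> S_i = Random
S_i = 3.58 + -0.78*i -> [3.58, 2.8, 2.02, 1.24, 0.46]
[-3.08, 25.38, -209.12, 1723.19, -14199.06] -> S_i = -3.08*(-8.24)^i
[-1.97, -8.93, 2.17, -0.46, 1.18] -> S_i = Random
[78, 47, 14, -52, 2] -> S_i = Random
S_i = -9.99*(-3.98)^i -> [-9.99, 39.76, -158.25, 629.82, -2506.67]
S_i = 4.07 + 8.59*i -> [4.07, 12.66, 21.25, 29.84, 38.43]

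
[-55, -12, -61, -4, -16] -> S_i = Random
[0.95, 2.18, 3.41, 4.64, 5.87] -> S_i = 0.95 + 1.23*i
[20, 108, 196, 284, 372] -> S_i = 20 + 88*i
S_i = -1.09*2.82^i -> [-1.09, -3.07, -8.67, -24.44, -68.93]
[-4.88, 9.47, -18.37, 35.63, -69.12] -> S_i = -4.88*(-1.94)^i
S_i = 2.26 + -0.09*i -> [2.26, 2.17, 2.08, 1.99, 1.9]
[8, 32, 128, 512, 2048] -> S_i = 8*4^i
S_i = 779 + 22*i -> [779, 801, 823, 845, 867]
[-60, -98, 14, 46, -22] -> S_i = Random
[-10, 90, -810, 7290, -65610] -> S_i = -10*-9^i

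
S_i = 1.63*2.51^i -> [1.63, 4.09, 10.27, 25.78, 64.7]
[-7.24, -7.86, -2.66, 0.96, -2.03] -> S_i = Random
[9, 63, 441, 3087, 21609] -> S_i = 9*7^i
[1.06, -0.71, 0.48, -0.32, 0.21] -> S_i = 1.06*(-0.67)^i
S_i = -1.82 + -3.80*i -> [-1.82, -5.62, -9.42, -13.22, -17.02]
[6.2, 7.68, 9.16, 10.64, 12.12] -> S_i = 6.20 + 1.48*i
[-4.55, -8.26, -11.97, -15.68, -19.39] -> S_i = -4.55 + -3.71*i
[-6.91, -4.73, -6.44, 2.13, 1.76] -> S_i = Random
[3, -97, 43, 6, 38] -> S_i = Random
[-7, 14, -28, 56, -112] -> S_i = -7*-2^i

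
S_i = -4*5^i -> [-4, -20, -100, -500, -2500]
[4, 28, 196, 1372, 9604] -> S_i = 4*7^i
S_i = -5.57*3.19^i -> [-5.57, -17.77, -56.68, -180.81, -576.79]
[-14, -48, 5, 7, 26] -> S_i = Random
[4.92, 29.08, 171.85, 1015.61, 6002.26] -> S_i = 4.92*5.91^i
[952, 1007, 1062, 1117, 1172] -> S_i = 952 + 55*i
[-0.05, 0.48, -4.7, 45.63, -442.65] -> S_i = -0.05*(-9.70)^i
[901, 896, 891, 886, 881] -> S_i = 901 + -5*i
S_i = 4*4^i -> [4, 16, 64, 256, 1024]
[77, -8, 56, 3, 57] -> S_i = Random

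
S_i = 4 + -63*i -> [4, -59, -122, -185, -248]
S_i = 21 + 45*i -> [21, 66, 111, 156, 201]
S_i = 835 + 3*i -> [835, 838, 841, 844, 847]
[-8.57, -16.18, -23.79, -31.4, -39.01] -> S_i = -8.57 + -7.61*i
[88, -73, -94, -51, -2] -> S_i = Random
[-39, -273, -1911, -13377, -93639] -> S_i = -39*7^i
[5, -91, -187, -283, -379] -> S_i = 5 + -96*i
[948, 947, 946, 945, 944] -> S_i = 948 + -1*i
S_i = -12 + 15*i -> [-12, 3, 18, 33, 48]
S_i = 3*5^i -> [3, 15, 75, 375, 1875]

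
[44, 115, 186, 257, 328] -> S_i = 44 + 71*i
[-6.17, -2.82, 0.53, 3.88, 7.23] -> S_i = -6.17 + 3.35*i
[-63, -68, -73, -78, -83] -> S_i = -63 + -5*i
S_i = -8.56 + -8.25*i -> [-8.56, -16.81, -25.06, -33.31, -41.56]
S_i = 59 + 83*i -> [59, 142, 225, 308, 391]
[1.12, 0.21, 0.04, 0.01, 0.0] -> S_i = 1.12*0.19^i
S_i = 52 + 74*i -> [52, 126, 200, 274, 348]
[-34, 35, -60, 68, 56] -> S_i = Random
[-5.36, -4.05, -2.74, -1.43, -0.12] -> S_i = -5.36 + 1.31*i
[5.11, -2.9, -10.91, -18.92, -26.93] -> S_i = 5.11 + -8.01*i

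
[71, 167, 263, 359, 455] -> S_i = 71 + 96*i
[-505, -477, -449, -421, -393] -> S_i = -505 + 28*i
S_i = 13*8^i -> [13, 104, 832, 6656, 53248]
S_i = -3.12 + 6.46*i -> [-3.12, 3.34, 9.8, 16.26, 22.72]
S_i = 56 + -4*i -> [56, 52, 48, 44, 40]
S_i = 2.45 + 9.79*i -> [2.45, 12.24, 22.03, 31.82, 41.61]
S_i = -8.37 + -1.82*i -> [-8.37, -10.19, -12.01, -13.83, -15.65]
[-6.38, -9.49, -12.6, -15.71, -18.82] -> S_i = -6.38 + -3.11*i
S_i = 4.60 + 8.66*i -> [4.6, 13.26, 21.92, 30.58, 39.24]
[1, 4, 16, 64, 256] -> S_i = 1*4^i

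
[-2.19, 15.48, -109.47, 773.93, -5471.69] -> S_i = -2.19*(-7.07)^i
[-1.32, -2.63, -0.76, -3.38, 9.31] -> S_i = Random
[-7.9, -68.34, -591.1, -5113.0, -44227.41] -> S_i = -7.90*8.65^i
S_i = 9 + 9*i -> [9, 18, 27, 36, 45]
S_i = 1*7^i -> [1, 7, 49, 343, 2401]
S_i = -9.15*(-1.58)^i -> [-9.15, 14.46, -22.84, 36.09, -57.02]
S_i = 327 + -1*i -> [327, 326, 325, 324, 323]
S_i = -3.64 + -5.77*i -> [-3.64, -9.41, -15.18, -20.95, -26.72]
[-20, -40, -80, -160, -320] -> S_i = -20*2^i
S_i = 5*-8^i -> [5, -40, 320, -2560, 20480]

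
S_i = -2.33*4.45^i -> [-2.33, -10.37, -46.14, -205.32, -913.68]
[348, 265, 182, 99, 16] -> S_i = 348 + -83*i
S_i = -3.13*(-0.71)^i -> [-3.13, 2.22, -1.58, 1.12, -0.8]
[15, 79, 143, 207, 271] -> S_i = 15 + 64*i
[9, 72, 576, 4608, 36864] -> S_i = 9*8^i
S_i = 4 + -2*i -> [4, 2, 0, -2, -4]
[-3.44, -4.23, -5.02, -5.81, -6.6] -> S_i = -3.44 + -0.79*i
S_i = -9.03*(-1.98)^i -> [-9.03, 17.88, -35.4, 70.09, -138.79]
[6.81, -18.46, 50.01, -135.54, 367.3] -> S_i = 6.81*(-2.71)^i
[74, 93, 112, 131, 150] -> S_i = 74 + 19*i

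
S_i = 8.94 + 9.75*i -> [8.94, 18.69, 28.44, 38.19, 47.94]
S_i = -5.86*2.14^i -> [-5.86, -12.54, -26.84, -57.43, -122.9]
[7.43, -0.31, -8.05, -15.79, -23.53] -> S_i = 7.43 + -7.74*i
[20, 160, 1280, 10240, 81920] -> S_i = 20*8^i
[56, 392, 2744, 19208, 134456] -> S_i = 56*7^i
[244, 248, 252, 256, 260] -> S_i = 244 + 4*i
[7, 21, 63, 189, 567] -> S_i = 7*3^i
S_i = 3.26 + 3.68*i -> [3.26, 6.94, 10.62, 14.3, 17.98]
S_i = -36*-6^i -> [-36, 216, -1296, 7776, -46656]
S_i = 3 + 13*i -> [3, 16, 29, 42, 55]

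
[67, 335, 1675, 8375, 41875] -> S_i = 67*5^i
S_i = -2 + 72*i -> [-2, 70, 142, 214, 286]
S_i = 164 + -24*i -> [164, 140, 116, 92, 68]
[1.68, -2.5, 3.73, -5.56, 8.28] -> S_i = 1.68*(-1.49)^i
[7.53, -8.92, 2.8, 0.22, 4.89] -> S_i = Random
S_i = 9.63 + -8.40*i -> [9.63, 1.23, -7.17, -15.57, -23.97]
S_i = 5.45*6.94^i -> [5.45, 37.82, 262.49, 1821.69, 12642.54]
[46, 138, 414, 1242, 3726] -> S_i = 46*3^i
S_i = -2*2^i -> [-2, -4, -8, -16, -32]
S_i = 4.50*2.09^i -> [4.5, 9.4, 19.66, 41.08, 85.86]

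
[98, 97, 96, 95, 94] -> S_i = 98 + -1*i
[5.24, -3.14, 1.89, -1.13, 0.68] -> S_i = 5.24*(-0.60)^i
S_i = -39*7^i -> [-39, -273, -1911, -13377, -93639]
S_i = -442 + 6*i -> [-442, -436, -430, -424, -418]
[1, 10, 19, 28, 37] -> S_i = 1 + 9*i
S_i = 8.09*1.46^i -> [8.09, 11.81, 17.24, 25.18, 36.76]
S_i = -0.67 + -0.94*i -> [-0.67, -1.61, -2.55, -3.49, -4.43]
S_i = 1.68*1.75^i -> [1.68, 2.94, 5.14, 9.0, 15.76]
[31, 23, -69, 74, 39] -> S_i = Random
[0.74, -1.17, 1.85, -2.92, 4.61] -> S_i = 0.74*(-1.58)^i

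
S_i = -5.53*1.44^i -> [-5.53, -7.96, -11.47, -16.51, -23.78]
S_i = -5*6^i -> [-5, -30, -180, -1080, -6480]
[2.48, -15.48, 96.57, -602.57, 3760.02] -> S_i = 2.48*(-6.24)^i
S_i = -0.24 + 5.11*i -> [-0.24, 4.87, 9.98, 15.09, 20.2]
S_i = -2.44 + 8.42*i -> [-2.44, 5.98, 14.4, 22.82, 31.24]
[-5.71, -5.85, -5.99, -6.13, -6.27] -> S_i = -5.71 + -0.14*i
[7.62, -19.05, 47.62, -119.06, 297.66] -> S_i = 7.62*(-2.50)^i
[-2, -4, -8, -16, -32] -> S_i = -2*2^i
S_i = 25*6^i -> [25, 150, 900, 5400, 32400]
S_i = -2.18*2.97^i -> [-2.18, -6.47, -19.23, -57.11, -169.62]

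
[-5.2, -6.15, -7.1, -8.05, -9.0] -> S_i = -5.20 + -0.95*i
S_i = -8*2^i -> [-8, -16, -32, -64, -128]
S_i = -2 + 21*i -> [-2, 19, 40, 61, 82]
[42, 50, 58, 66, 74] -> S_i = 42 + 8*i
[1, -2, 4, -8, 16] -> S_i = 1*-2^i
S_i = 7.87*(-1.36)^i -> [7.87, -10.7, 14.56, -19.8, 26.92]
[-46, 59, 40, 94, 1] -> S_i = Random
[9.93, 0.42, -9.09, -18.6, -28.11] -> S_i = 9.93 + -9.51*i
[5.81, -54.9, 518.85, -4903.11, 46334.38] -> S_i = 5.81*(-9.45)^i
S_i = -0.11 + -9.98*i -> [-0.11, -10.09, -20.07, -30.05, -40.03]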